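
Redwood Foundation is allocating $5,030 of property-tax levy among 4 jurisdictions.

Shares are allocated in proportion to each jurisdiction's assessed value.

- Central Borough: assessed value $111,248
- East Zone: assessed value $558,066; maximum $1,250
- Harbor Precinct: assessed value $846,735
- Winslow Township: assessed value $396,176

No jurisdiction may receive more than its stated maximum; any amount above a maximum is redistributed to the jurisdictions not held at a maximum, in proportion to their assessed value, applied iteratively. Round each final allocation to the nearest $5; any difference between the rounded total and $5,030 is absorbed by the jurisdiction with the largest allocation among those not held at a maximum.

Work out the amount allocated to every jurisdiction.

Combined assessed value = 1,912,225.
Pro-rata shares before constraints: Central Borough 292.63; East Zone 1,467.96; Harbor Precinct 2,227.29; Winslow Township 1,042.12.
Capped: East Zone ($1,250); remaining pool $3,780 reallocated over remaining assessed value 1,354,159.
Remaining shares: Central Borough 310.54 → $310; Harbor Precinct 2,363.58 → $2,365; Winslow Township 1,105.89 → $1,105.

Central Borough: $310 | East Zone: $1,250 | Harbor Precinct: $2,365 | Winslow Township: $1,105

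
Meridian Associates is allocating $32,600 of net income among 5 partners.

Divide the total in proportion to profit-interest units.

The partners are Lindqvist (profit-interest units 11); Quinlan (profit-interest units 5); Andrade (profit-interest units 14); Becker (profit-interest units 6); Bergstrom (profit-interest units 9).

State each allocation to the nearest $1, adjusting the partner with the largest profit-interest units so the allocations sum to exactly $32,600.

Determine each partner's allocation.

Lindqvist: $7,969 · Quinlan: $3,622 · Andrade: $10,142 · Becker: $4,347 · Bergstrom: $6,520

Total profit-interest units = 11 + 5 + 14 + 6 + 9 = 45.
Unrounded shares: Lindqvist 7,968.89; Quinlan 3,622.22; Andrade 10,142.22; Becker 4,346.67; Bergstrom 6,520.00.
After rounding ($1): Lindqvist $7,969; Quinlan $3,622; Andrade $10,142; Becker $4,347; Bergstrom $6,520. Sum = $32,600.
No rounding difference to absorb.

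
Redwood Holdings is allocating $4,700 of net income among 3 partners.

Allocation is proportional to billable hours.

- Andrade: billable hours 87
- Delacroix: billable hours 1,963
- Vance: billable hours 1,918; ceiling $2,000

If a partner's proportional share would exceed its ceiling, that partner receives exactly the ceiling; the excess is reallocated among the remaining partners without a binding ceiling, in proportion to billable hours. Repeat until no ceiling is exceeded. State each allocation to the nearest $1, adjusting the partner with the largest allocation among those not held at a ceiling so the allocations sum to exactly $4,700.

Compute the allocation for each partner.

Andrade: $115 · Delacroix: $2,585 · Vance: $2,000

Combined billable hours = 3,968.
Pro-rata shares before constraints: Andrade 103.05; Delacroix 2,325.13; Vance 2,271.82.
Cap binds for Vance ($2,000); residual $2,700 reallocated over remaining billable hours 2,050.
Redistributed shares: Andrade 114.59 → $115; Delacroix 2,585.41 → $2,585.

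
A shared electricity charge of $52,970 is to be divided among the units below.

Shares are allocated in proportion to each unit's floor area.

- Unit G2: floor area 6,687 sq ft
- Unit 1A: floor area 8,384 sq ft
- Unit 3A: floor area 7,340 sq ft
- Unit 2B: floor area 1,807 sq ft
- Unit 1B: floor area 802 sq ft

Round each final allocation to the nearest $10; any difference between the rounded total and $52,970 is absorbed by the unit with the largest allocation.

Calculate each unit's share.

Unit G2: $14,160 | Unit 1A: $17,740 | Unit 3A: $15,540 | Unit 2B: $3,830 | Unit 1B: $1,700

Combined floor area = 25,020.
Proportional shares: Unit G2 6,687/25,020 × $52,970 = 14,157.09; Unit 1A 8,384/25,020 × $52,970 = 17,749.82; Unit 3A 7,340/25,020 × $52,970 = 15,539.56; Unit 2B 1,807/25,020 × $52,970 = 3,825.61; Unit 1B 802/25,020 × $52,970 = 1,697.92.
After rounding ($10): Unit G2 $14,160; Unit 1A $17,750; Unit 3A $15,540; Unit 2B $3,830; Unit 1B $1,700. Sum = $52,980.
Difference $52,970 − $52,980 = −$10 applied to largest allocation (Unit 1A): Unit 1A becomes $17,740.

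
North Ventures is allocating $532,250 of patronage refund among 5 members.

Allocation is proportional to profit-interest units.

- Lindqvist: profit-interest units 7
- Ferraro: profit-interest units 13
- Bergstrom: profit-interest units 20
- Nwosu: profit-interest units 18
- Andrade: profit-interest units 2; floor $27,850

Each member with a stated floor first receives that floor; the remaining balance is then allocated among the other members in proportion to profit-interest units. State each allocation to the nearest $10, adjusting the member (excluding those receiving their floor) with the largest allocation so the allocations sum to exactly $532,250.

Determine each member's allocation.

Guaranteed amounts: Andrade $27,850. Remaining pool $504,400.
Remaining pool split over remaining profit-interest units 58: Lindqvist 60,875.86 → $60,880; Ferraro 113,055.17 → $113,060; Bergstrom 173,931.03 → $173,930; Nwosu 156,537.93 → $156,540.
Rounding difference −$10 applied to Bergstrom → $173,920.

Lindqvist: $60,880 · Ferraro: $113,060 · Bergstrom: $173,920 · Nwosu: $156,540 · Andrade: $27,850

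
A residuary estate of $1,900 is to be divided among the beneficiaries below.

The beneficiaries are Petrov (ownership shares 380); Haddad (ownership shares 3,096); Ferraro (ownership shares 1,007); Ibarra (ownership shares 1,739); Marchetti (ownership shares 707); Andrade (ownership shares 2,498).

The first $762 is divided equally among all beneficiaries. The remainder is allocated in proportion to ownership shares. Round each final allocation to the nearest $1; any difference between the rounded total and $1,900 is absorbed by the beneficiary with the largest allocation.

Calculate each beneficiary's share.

First tranche $762 split equally: $127 each.
Remainder $1,138 by ownership shares (total 9,427): Petrov 45.87 → $46; Haddad 373.74 → $374; Ferraro 121.56 → $122; Ibarra 209.93 → $210; Marchetti 85.35 → $85; Andrade 301.55 → $302.
Rounding difference −$1 on remainder applied to Haddad.
Totals: Petrov $127 + $46 = $173; Haddad $127 + $373 = $500; Ferraro $127 + $122 = $249; Ibarra $127 + $210 = $337; Marchetti $127 + $85 = $212; Andrade $127 + $302 = $429.

Petrov: $173; Haddad: $500; Ferraro: $249; Ibarra: $337; Marchetti: $212; Andrade: $429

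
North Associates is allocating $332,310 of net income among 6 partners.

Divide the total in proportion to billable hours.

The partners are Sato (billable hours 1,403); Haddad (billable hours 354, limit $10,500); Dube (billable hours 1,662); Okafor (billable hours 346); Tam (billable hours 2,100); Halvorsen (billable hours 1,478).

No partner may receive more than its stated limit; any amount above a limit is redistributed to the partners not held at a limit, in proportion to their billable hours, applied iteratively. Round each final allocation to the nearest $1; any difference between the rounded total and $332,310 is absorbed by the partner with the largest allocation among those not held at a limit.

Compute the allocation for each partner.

Sato: $64,601 | Haddad: $10,500 | Dube: $76,527 | Okafor: $15,932 | Tam: $96,695 | Halvorsen: $68,055

Sum of billable hours: 7,343.
Unconstrained shares: Sato 63,493.25; Haddad 16,020.39; Dube 75,214.38; Okafor 15,658.35; Tam 95,036.22; Halvorsen 66,887.40.
Held at cap: Haddad ($10,500); remaining pool $321,810 reallocated over remaining billable hours 6,989.
Remaining shares: Sato 64,601.44 → $64,601; Dube 76,527.15 → $76,527; Okafor 15,931.64 → $15,932; Tam 96,694.95 → $96,695; Halvorsen 68,054.83 → $68,055.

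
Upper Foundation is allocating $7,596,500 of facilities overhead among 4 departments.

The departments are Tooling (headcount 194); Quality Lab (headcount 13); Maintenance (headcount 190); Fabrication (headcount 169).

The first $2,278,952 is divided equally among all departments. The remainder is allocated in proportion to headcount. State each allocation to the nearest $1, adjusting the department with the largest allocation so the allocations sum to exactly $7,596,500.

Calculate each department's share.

Tooling: $2,392,361 | Quality Lab: $691,872 | Maintenance: $2,354,781 | Fabrication: $2,157,486

$2,278,952 shared equally gives $569,738 per department.
Remainder $5,317,548 by headcount (total 566): Tooling 1,822,622.46 → $1,822,622; Quality Lab 122,134.49 → $122,134; Maintenance 1,785,042.61 → $1,785,043; Fabrication 1,587,748.43 → $1,587,748.
Rounding difference +$1 on remainder applied to Tooling.
Totals: Tooling $569,738 + $1,822,623 = $2,392,361; Quality Lab $569,738 + $122,134 = $691,872; Maintenance $569,738 + $1,785,043 = $2,354,781; Fabrication $569,738 + $1,587,748 = $2,157,486.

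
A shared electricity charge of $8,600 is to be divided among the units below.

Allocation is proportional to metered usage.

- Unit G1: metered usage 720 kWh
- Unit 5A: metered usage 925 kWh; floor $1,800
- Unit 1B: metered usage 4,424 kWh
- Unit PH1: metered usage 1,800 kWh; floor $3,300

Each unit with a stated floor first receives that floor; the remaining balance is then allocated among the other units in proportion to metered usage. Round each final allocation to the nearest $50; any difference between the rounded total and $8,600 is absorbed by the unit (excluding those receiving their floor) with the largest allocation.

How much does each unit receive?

Unit G1: $500; Unit 5A: $1,800; Unit 1B: $3,000; Unit PH1: $3,300

Fund the minimums — Unit 5A $1,800; Unit PH1 $3,300. Balance $3,500.
Balance split over remaining metered usage 5,144: Unit G1 489.89 → $500; Unit 1B 3,010.11 → $3,000.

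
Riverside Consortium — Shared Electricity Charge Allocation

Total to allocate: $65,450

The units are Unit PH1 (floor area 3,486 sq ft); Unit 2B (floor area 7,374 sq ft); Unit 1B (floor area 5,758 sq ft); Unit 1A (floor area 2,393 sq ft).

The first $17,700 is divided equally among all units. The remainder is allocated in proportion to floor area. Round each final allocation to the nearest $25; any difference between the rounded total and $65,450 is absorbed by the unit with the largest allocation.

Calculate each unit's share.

$17,700 shared equally gives $4,425 per unit.
Remainder $47,750 by floor area (total 19,011): Unit PH1 8,755.80 → $8,750; Unit 2B 18,521.30 → $18,525; Unit 1B 14,462.39 → $14,450; Unit 1A 6,010.51 → $6,000.
Rounding difference +$25 on remainder applied to Unit 2B.
Totals: Unit PH1 $4,425 + $8,750 = $13,175; Unit 2B $4,425 + $18,550 = $22,975; Unit 1B $4,425 + $14,450 = $18,875; Unit 1A $4,425 + $6,000 = $10,425.

Unit PH1: $13,175 | Unit 2B: $22,975 | Unit 1B: $18,875 | Unit 1A: $10,425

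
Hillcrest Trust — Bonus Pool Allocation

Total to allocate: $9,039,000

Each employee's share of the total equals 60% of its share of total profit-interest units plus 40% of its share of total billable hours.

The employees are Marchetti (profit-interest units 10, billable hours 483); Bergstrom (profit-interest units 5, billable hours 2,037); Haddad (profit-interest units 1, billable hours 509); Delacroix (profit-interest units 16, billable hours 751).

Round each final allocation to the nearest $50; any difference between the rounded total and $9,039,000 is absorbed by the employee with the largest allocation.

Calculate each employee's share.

Marchetti: $2,156,800 · Bergstrom: $2,795,800 · Haddad: $656,350 · Delacroix: $3,430,050

Totals — profit-interest units 32, billable hours 3,780.
Composite weights (60% profit-interest units + 40% billable hours): Marchetti 0.2386; Bergstrom 0.3093; Haddad 0.0726; Delacroix 0.3795.
Pro-rata amounts: Marchetti 2,156,805.83; Bergstrom 2,795,812.92; Haddad 656,343.79; Delacroix 3,430,037.46.
After rounding ($50): Marchetti $2,156,800; Bergstrom $2,795,800; Haddad $656,350; Delacroix $3,430,050. Sum = $9,039,000.
Rounded total matches; no reconciliation needed.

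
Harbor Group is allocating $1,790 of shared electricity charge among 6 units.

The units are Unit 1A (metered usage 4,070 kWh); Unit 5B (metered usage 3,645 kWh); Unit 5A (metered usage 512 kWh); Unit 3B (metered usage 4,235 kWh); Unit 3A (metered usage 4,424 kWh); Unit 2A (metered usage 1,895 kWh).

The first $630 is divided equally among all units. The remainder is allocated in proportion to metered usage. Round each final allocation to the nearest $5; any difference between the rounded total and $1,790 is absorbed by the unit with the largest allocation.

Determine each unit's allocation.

Unit 1A: $355 · Unit 5B: $330 · Unit 5A: $135 · Unit 3B: $365 · Unit 3A: $385 · Unit 2A: $220

$630 shared equally gives $105 per unit.
Remainder $1,160 by metered usage (total 18,781): Unit 1A 251.38 → $250; Unit 5B 225.13 → $225; Unit 5A 31.62 → $30; Unit 3B 261.57 → $260; Unit 3A 273.25 → $275; Unit 2A 117.04 → $115.
Rounding difference +$5 on remainder applied to Unit 3A.
Totals: Unit 1A $105 + $250 = $355; Unit 5B $105 + $225 = $330; Unit 5A $105 + $30 = $135; Unit 3B $105 + $260 = $365; Unit 3A $105 + $280 = $385; Unit 2A $105 + $115 = $220.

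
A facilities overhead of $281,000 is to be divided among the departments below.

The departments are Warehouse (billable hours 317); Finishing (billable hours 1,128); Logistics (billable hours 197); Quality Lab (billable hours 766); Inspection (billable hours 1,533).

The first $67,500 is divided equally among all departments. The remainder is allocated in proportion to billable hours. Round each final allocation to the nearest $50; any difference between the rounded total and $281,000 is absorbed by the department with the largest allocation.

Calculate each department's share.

$67,500 shared equally gives $13,500 per department.
Remainder $213,500 by billable hours (total 3,941): Warehouse 17,173.18 → $17,150; Finishing 61,108.35 → $61,100; Logistics 10,672.29 → $10,650; Quality Lab 41,497.34 → $41,500; Inspection 83,048.85 → $83,050.
Rounding difference +$50 on remainder applied to Inspection.
Totals: Warehouse $13,500 + $17,150 = $30,650; Finishing $13,500 + $61,100 = $74,600; Logistics $13,500 + $10,650 = $24,150; Quality Lab $13,500 + $41,500 = $55,000; Inspection $13,500 + $83,100 = $96,600.

Warehouse: $30,650 | Finishing: $74,600 | Logistics: $24,150 | Quality Lab: $55,000 | Inspection: $96,600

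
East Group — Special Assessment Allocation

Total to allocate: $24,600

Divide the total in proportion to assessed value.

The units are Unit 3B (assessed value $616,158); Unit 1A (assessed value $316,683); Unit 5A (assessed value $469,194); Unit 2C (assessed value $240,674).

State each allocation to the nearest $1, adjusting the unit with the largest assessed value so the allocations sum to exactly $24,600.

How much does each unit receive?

Unit 3B: $9,228; Unit 1A: $4,742; Unit 5A: $7,026; Unit 2C: $3,604

Sum of assessed value: 1,642,709.
Raw shares: Unit 3B 616,158/1,642,709 × $24,600 = 9,227.13; Unit 1A 316,683/1,642,709 × $24,600 = 4,742.41; Unit 5A 469,194/1,642,709 × $24,600 = 7,026.30; Unit 2C 240,674/1,642,709 × $24,600 = 3,604.16.
At nearest $1: Unit 3B $9,227; Unit 1A $4,742; Unit 5A $7,026; Unit 2C $3,604. Sum = $24,599.
Difference $24,600 − $24,599 = +$1 applied to largest assessed value (Unit 3B): Unit 3B becomes $9,228.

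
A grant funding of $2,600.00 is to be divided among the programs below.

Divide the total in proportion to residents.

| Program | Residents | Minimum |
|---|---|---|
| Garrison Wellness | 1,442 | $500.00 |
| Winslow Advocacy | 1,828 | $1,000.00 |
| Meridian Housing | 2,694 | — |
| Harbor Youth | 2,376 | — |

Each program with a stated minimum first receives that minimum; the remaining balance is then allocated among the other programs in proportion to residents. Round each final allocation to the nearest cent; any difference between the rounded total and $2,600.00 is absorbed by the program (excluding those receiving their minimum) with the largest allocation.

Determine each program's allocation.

Fund the minimums — Garrison Wellness $500.00; Winslow Advocacy $1,000.00. Residual $1,100.00.
Residual split over remaining residents 5,070: Meridian Housing 584.4970 → $584.50; Harbor Youth 515.5030 → $515.50.

Garrison Wellness: $500.00 | Winslow Advocacy: $1,000.00 | Meridian Housing: $584.50 | Harbor Youth: $515.50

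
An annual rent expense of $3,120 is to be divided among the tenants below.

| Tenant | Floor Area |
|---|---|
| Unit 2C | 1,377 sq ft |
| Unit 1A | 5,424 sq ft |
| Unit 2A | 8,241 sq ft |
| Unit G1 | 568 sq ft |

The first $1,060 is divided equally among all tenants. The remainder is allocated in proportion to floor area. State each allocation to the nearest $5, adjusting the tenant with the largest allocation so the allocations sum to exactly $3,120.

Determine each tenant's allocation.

Unit 2C: $445 · Unit 1A: $980 · Unit 2A: $1,355 · Unit G1: $340

$1,060 shared equally gives $265 per tenant.
Remainder $2,060 by floor area (total 15,610): Unit 2C 181.72 → $180; Unit 1A 715.79 → $715; Unit 2A 1,087.54 → $1,090; Unit G1 74.96 → $75.
Totals: Unit 2C $265 + $180 = $445; Unit 1A $265 + $715 = $980; Unit 2A $265 + $1,090 = $1,355; Unit G1 $265 + $75 = $340.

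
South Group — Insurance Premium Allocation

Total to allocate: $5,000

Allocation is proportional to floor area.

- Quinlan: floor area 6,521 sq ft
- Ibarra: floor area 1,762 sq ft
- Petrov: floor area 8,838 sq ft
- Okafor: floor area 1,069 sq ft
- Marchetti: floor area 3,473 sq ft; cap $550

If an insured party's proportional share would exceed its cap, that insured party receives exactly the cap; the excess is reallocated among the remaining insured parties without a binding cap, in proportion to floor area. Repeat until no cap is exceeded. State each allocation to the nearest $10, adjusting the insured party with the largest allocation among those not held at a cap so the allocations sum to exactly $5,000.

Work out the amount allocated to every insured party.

Floor area total: 21,663.
Pro-rata shares before constraints: Quinlan 1,505.10; Ibarra 406.68; Petrov 2,039.88; Okafor 246.73; Marchetti 801.60.
Capped: Marchetti ($550); remaining pool $4,450 reallocated over remaining floor area 18,190.
Remaining shares: Quinlan 1,595.30 → $1,600; Ibarra 431.06 → $430; Petrov 2,162.13 → $2,160; Okafor 261.52 → $260.

Quinlan: $1,600 | Ibarra: $430 | Petrov: $2,160 | Okafor: $260 | Marchetti: $550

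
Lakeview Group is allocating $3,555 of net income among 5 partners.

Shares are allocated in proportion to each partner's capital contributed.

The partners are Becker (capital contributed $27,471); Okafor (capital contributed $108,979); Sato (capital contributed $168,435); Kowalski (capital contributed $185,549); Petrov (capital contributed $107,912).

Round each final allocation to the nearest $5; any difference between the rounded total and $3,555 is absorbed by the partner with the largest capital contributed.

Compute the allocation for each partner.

Becker: $165 | Okafor: $645 | Sato: $1,000 | Kowalski: $1,105 | Petrov: $640

Capital contributed total: 598,346.
Pro-rata amounts: Becker 27,471/598,346 × $3,555 = 163.22; Okafor 108,979/598,346 × $3,555 = 647.49; Sato 168,435/598,346 × $3,555 = 1,000.74; Kowalski 185,549/598,346 × $3,555 = 1,102.42; Petrov 107,912/598,346 × $3,555 = 641.15.
Rounded to nearest $5: Becker $165; Okafor $645; Sato $1,000; Kowalski $1,100; Petrov $640. Sum = $3,550.
Difference $3,555 − $3,550 = +$5 applied to largest capital contributed (Kowalski): Kowalski becomes $1,105.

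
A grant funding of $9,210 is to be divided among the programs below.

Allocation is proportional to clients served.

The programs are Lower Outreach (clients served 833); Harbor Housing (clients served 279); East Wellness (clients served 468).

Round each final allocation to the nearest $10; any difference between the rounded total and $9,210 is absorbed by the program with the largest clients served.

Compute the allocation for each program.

Sum of clients served: 1,580.
Unrounded shares: Lower Outreach 833/1,580 × $9,210 = 4,855.65; Harbor Housing 279/1,580 × $9,210 = 1,626.32; East Wellness 468/1,580 × $9,210 = 2,728.03.
Rounded to nearest $10: Lower Outreach $4,860; Harbor Housing $1,630; East Wellness $2,730. Sum = $9,220.
Difference $9,210 − $9,220 = −$10 applied to largest clients served (Lower Outreach): Lower Outreach becomes $4,850.

Lower Outreach: $4,850; Harbor Housing: $1,630; East Wellness: $2,730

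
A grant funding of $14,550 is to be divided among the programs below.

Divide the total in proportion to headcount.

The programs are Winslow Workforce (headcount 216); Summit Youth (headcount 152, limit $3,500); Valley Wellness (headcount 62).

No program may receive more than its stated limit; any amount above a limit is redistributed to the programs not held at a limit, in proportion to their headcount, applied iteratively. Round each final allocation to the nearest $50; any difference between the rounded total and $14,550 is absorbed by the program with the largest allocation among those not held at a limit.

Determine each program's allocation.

Sum of headcount: 430.
Proportional shares (ignoring caps): Winslow Workforce 7,308.84; Summit Youth 5,143.26; Valley Wellness 2,097.91.
Cap binds for Summit Youth ($3,500); balance $11,050 reallocated over remaining headcount 278.
Remaining shares: Winslow Workforce 8,585.61 → $8,600; Valley Wellness 2,464.39 → $2,450.

Winslow Workforce: $8,600 · Summit Youth: $3,500 · Valley Wellness: $2,450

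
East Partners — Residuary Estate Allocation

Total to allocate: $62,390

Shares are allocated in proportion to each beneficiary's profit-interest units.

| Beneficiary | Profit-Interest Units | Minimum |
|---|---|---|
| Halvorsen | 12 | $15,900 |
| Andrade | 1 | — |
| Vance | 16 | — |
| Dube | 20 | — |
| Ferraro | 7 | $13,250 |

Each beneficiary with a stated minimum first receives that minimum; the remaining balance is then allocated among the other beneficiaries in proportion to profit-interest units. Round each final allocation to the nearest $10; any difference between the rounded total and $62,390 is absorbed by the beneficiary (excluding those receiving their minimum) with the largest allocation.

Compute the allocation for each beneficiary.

Halvorsen: $15,900; Andrade: $900; Vance: $14,370; Dube: $17,970; Ferraro: $13,250

Guaranteed amounts: Halvorsen $15,900; Ferraro $13,250. Balance $33,240.
Balance split over remaining profit-interest units 37: Andrade 898.38 → $900; Vance 14,374.05 → $14,370; Dube 17,967.57 → $17,970.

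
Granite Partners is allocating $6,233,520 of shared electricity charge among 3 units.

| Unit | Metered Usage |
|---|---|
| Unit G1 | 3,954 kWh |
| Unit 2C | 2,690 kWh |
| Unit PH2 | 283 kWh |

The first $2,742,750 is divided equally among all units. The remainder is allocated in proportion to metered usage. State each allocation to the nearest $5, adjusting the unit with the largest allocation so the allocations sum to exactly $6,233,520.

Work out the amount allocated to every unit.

Unit G1: $2,906,815; Unit 2C: $2,269,840; Unit PH2: $1,056,865

Equal tier: $2,742,750 ÷ 3 = $914,250 apiece.
Remainder $3,490,770 by metered usage (total 6,927): Unit G1 1,992,565.99 → $1,992,565; Unit 2C 1,355,589.91 → $1,355,590; Unit PH2 142,614.11 → $142,615.
Totals: Unit G1 $914,250 + $1,992,565 = $2,906,815; Unit 2C $914,250 + $1,355,590 = $2,269,840; Unit PH2 $914,250 + $142,615 = $1,056,865.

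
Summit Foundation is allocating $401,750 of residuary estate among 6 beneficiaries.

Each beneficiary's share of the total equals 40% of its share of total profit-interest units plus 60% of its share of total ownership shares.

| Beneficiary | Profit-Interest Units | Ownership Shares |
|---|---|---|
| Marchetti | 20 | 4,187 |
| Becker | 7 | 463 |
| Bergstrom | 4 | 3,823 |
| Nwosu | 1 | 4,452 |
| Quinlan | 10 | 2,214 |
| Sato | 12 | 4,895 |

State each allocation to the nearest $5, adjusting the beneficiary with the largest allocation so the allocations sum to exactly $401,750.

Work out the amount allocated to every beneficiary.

Marchetti: $109,895 | Becker: $26,400 | Bergstrom: $57,900 | Nwosu: $56,545 | Quinlan: $56,400 | Sato: $94,610

Profit-interest units total 54; ownership shares total 20,034.
Blended shares (40% profit-interest units + 60% ownership shares): Marchetti 0.2735; Becker 0.0657; Bergstrom 0.1441; Nwosu 0.1407; Quinlan 0.1404; Sato 0.2355.
Proportional shares: Marchetti 109,896.69; Becker 26,402.32; Bergstrom 57,902.21; Nwosu 56,542.59; Quinlan 56,398.21; Sato 94,607.97.
Rounded to nearest $5: Marchetti $109,895; Becker $26,400; Bergstrom $57,900; Nwosu $56,545; Quinlan $56,400; Sato $94,610. Sum = $401,750.
Rounded total matches; no reconciliation needed.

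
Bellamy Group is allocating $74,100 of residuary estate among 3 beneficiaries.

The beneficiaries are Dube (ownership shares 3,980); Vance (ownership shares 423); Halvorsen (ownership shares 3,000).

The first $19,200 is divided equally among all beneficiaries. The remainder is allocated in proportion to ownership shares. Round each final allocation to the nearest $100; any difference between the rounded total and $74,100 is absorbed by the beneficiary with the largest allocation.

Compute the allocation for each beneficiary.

Dube: $36,000 | Vance: $9,500 | Halvorsen: $28,600

Equal tier: $19,200 ÷ 3 = $6,400 apiece.
Remainder $54,900 by ownership shares (total 7,403): Dube 29,515.33 → $29,500; Vance 3,136.93 → $3,100; Halvorsen 22,247.74 → $22,200.
Rounding difference +$100 on remainder applied to Dube.
Totals: Dube $6,400 + $29,600 = $36,000; Vance $6,400 + $3,100 = $9,500; Halvorsen $6,400 + $22,200 = $28,600.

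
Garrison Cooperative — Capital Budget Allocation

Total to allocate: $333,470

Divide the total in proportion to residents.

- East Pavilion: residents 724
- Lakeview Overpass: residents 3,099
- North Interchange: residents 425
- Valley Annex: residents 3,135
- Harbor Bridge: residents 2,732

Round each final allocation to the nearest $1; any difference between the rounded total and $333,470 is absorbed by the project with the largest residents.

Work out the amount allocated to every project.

Sum of residents: 724 + 3,099 + 425 + 3,135 + 2,732 = 10,115.
Unrounded shares: East Pavilion 23,868.74; Lakeview Overpass 102,167.43; North Interchange 14,011.34; Valley Annex 103,354.27; Harbor Bridge 90,068.22.
At nearest $1: East Pavilion $23,869; Lakeview Overpass $102,167; North Interchange $14,011; Valley Annex $103,354; Harbor Bridge $90,068. Sum = $333,469.
Difference $333,470 − $333,469 = +$1 applied to largest residents (Valley Annex): Valley Annex becomes $103,355.

East Pavilion: $23,869; Lakeview Overpass: $102,167; North Interchange: $14,011; Valley Annex: $103,355; Harbor Bridge: $90,068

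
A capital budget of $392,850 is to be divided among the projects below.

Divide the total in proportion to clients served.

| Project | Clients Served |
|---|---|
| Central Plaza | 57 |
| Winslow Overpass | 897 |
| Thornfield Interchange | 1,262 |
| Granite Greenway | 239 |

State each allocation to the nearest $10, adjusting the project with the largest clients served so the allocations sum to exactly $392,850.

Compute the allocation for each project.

Central Plaza: $9,120 | Winslow Overpass: $143,540 | Thornfield Interchange: $201,950 | Granite Greenway: $38,240

Combined clients served = 57 + 897 + 1,262 + 239 = 2,455.
Unrounded shares: Central Plaza 9,121.16; Winslow Overpass 143,538.27; Thornfield Interchange 201,945.70; Granite Greenway 38,244.87.
After rounding ($10): Central Plaza $9,120; Winslow Overpass $143,540; Thornfield Interchange $201,950; Granite Greenway $38,240. Sum = $392,850.
Sum already equals the total — no adjustment.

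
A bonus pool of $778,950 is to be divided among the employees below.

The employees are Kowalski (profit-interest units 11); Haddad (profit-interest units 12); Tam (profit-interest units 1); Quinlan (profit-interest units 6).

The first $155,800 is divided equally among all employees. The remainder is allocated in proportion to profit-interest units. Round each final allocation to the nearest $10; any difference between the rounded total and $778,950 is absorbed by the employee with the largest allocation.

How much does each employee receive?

$155,800 shared equally gives $38,950 per employee.
Remainder $623,150 by profit-interest units (total 30): Kowalski 228,488.33 → $228,490; Haddad 249,260.00 → $249,260; Tam 20,771.67 → $20,770; Quinlan 124,630.00 → $124,630.
Totals: Kowalski $38,950 + $228,490 = $267,440; Haddad $38,950 + $249,260 = $288,210; Tam $38,950 + $20,770 = $59,720; Quinlan $38,950 + $124,630 = $163,580.

Kowalski: $267,440; Haddad: $288,210; Tam: $59,720; Quinlan: $163,580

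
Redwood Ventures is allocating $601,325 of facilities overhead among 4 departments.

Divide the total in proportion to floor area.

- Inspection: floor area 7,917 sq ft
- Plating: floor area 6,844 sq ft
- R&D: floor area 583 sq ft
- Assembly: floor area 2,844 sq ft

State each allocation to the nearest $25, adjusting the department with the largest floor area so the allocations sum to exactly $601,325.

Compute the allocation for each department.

Sum of floor area: 7,917 + 6,844 + 583 + 2,844 = 18,188.
Pro-rata amounts: Inspection 261,748.96; Plating 226,273.82; R&D 19,274.93; Assembly 94,027.29.
At nearest $25: Inspection $261,750; Plating $226,275; R&D $19,275; Assembly $94,025. Sum = $601,325.
No rounding difference to absorb.

Inspection: $261,750 · Plating: $226,275 · R&D: $19,275 · Assembly: $94,025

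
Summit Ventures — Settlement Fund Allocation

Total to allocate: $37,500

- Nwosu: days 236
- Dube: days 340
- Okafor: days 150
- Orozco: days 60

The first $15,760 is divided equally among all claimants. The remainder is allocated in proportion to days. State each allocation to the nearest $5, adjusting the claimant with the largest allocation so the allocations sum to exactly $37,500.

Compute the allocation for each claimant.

$15,760 shared equally gives $3,940 per claimant.
Remainder $21,740 by days (total 786): Nwosu 6,527.53 → $6,530; Dube 9,404.07 → $9,405; Okafor 4,148.85 → $4,150; Orozco 1,659.54 → $1,660.
Rounding difference −$5 on remainder applied to Dube.
Totals: Nwosu $3,940 + $6,530 = $10,470; Dube $3,940 + $9,400 = $13,340; Okafor $3,940 + $4,150 = $8,090; Orozco $3,940 + $1,660 = $5,600.

Nwosu: $10,470; Dube: $13,340; Okafor: $8,090; Orozco: $5,600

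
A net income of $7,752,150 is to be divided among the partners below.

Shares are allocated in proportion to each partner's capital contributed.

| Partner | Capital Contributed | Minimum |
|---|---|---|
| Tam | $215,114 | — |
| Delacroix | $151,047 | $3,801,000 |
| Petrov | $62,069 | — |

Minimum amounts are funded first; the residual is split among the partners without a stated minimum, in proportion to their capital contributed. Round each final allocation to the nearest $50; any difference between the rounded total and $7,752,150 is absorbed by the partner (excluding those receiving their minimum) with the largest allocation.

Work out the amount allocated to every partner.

Guaranteed amounts: Delacroix $3,801,000. Remaining pool $3,951,150.
Remaining pool split over remaining capital contributed 277,183: Tam 3,066,377.38 → $3,066,400; Petrov 884,772.62 → $884,750.

Tam: $3,066,400 | Delacroix: $3,801,000 | Petrov: $884,750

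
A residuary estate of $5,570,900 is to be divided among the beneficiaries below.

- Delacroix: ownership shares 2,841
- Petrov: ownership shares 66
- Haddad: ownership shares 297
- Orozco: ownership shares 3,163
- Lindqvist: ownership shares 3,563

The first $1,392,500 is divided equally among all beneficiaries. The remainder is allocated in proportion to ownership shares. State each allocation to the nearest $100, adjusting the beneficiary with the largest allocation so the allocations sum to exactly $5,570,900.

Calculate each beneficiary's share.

Equal tier: $1,392,500 ÷ 5 = $278,500 apiece.
Remainder $4,178,400 by ownership shares (total 9,930): Delacroix 1,195,451.60 → $1,195,500; Petrov 27,771.84 → $27,800; Haddad 124,973.29 → $125,000; Orozco 1,330,944.53 → $1,330,900; Lindqvist 1,499,258.73 → $1,499,300.
Rounding difference −$100 on remainder applied to Lindqvist.
Totals: Delacroix $278,500 + $1,195,500 = $1,474,000; Petrov $278,500 + $27,800 = $306,300; Haddad $278,500 + $125,000 = $403,500; Orozco $278,500 + $1,330,900 = $1,609,400; Lindqvist $278,500 + $1,499,200 = $1,777,700.

Delacroix: $1,474,000; Petrov: $306,300; Haddad: $403,500; Orozco: $1,609,400; Lindqvist: $1,777,700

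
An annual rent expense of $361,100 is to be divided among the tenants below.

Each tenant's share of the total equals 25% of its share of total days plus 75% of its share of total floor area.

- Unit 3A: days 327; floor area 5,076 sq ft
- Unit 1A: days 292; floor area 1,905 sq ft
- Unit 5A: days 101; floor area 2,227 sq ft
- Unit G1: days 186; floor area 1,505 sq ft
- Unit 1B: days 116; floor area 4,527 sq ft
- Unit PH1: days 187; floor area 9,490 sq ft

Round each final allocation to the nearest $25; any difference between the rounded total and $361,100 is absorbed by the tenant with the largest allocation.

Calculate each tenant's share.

Totals — days 1,209, floor area 24,730.
Combined weights (25% days + 75% floor area): Unit 3A 0.2216; Unit 1A 0.1182; Unit 5A 0.0884; Unit G1 0.0841; Unit 1B 0.1613; Unit PH1 0.3265.
Raw shares: Unit 3A 80,005.48; Unit 1A 42,665.57; Unit 5A 31,930.07; Unit G1 30,370.13; Unit 1B 58,238.04; Unit PH1 117,890.72.
At nearest $25: Unit 3A $80,000; Unit 1A $42,675; Unit 5A $31,925; Unit G1 $30,375; Unit 1B $58,250; Unit PH1 $117,900. Sum = $361,125.
Difference $361,100 − $361,125 = −$25 applied to largest allocation (Unit PH1): Unit PH1 becomes $117,875.

Unit 3A: $80,000 | Unit 1A: $42,675 | Unit 5A: $31,925 | Unit G1: $30,375 | Unit 1B: $58,250 | Unit PH1: $117,875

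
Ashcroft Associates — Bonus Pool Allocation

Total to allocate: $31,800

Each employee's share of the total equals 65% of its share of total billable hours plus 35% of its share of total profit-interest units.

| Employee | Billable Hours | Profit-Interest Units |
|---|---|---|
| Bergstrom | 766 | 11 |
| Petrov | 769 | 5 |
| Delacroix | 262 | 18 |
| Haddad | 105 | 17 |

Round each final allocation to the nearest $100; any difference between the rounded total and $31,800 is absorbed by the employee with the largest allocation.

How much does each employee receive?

Bergstrom: $10,700 · Petrov: $9,400 · Delacroix: $6,800 · Haddad: $4,900

Totals — billable hours 1,902, profit-interest units 51.
Blended shares (65% billable hours + 35% profit-interest units): Bergstrom 0.3373; Petrov 0.2971; Delacroix 0.2131; Haddad 0.1525.
Unrounded shares: Bergstrom 10,725.10; Petrov 9,448.29; Delacroix 6,775.52; Haddad 4,851.09.
Rounded to nearest $100: Bergstrom $10,700; Petrov $9,400; Delacroix $6,800; Haddad $4,900. Sum = $31,800.
Rounded total matches; no reconciliation needed.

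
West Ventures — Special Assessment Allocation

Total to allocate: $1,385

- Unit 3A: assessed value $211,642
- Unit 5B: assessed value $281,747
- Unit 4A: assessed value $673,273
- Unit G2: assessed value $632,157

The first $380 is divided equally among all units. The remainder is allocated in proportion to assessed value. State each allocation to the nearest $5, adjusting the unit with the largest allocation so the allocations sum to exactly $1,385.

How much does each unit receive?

Unit 3A: $215 · Unit 5B: $250 · Unit 4A: $470 · Unit G2: $450

$380 shared equally gives $95 per unit.
Remainder $1,005 by assessed value (total 1,798,819): Unit 3A 118.24 → $120; Unit 5B 157.41 → $155; Unit 4A 376.16 → $375; Unit G2 353.19 → $355.
Totals: Unit 3A $95 + $120 = $215; Unit 5B $95 + $155 = $250; Unit 4A $95 + $375 = $470; Unit G2 $95 + $355 = $450.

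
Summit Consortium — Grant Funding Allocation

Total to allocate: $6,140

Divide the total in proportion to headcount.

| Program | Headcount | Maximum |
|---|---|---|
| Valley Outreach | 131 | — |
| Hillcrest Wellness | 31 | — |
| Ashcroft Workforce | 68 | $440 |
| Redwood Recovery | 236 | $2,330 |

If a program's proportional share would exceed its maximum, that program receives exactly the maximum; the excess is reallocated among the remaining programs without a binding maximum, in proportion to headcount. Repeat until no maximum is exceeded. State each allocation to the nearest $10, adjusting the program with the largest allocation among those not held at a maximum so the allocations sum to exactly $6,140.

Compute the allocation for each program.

Sum of headcount: 466.
Pro-rata shares before constraints: Valley Outreach 1,726.05; Hillcrest Wellness 408.45; Ashcroft Workforce 895.97; Redwood Recovery 3,109.53.
Capped: Ashcroft Workforce ($440), Redwood Recovery ($2,330); remaining pool $3,370 reallocated over remaining headcount 162.
Redistributed shares: Valley Outreach 2,725.12 → $2,730; Hillcrest Wellness 644.88 → $640.

Valley Outreach: $2,730 | Hillcrest Wellness: $640 | Ashcroft Workforce: $440 | Redwood Recovery: $2,330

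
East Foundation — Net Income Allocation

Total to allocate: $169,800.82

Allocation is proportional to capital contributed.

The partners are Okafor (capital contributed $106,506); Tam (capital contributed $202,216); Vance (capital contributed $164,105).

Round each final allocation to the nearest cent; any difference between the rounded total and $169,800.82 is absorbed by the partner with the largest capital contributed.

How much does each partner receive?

Okafor: $38,248.25 | Tam: $72,619.46 | Vance: $58,933.11

Combined capital contributed = 106,506 + 202,216 + 164,105 = 472,827.
Unrounded shares: Okafor 38,248.2518; Tam 72,619.4625; Vance 58,933.1057.
Rounded to nearest cent: Okafor $38,248.25; Tam $72,619.46; Vance $58,933.11. Sum = $169,800.82.
Rounded total matches; no reconciliation needed.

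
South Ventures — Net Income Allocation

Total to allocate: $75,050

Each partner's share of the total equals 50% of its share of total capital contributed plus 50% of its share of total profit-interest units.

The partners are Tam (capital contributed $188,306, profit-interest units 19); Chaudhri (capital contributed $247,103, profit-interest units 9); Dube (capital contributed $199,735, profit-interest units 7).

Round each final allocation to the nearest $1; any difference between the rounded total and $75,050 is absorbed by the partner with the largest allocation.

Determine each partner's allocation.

Tam: $31,496 · Chaudhri: $24,248 · Dube: $19,306

Capital contributed total 635,144; profit-interest units total 35.
Composite weights (50% capital contributed + 50% profit-interest units): Tam 0.4197; Chaudhri 0.3231; Dube 0.2572.
Raw shares: Tam 31,496.04; Chaudhri 24,248.40; Dube 19,305.56.
At nearest $1: Tam $31,496; Chaudhri $24,248; Dube $19,306. Sum = $75,050.
Sum already equals the total — no adjustment.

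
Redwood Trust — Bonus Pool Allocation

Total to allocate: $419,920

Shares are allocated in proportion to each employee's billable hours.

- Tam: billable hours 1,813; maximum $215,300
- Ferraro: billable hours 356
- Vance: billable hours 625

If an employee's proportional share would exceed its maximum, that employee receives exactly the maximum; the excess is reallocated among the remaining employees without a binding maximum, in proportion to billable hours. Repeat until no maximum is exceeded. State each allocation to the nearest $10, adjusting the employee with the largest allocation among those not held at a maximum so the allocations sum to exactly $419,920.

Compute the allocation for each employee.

Total billable hours = 2,794.
Pro-rata shares before constraints: Tam 272,482.09; Ferraro 53,504.48; Vance 93,933.43.
Cap binds for Tam ($215,300); balance $204,620 reallocated over remaining billable hours 981.
Remaining shares: Ferraro 74,255.58 → $74,260; Vance 130,364.42 → $130,360.

Tam: $215,300; Ferraro: $74,260; Vance: $130,360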